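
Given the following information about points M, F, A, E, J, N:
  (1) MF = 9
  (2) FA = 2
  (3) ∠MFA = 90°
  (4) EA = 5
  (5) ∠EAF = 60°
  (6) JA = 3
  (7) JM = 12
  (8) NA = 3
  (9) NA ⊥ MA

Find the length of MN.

Step 1: By the law of cosines on triangle AFM: AM² = 2² + 9² − 2·2·9·cos(90°) = 85, so AM = √85.
Step 2: By the law of cosines on triangle MAN: MN² = √85² + 3² − 2·√85·3·cos(90°) = 94, so MN = √94.

Therefore, the length of MN = √94.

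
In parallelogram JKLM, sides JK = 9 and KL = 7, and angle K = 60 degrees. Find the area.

Area = a * b * sin(theta)
Area = 9 * 7 * sin(60 degrees)
Area = 63 * sqrt(3)/2
Area = 63*sqrt(3)/2

63*sqrt(3)/2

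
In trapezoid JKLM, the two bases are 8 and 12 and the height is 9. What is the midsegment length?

The midsegment of a trapezoid = (base1 + base2) / 2
midsegment = (8 + 12) / 2
midsegment = 20 / 2
midsegment = 10

10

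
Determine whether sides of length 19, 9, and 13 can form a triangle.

Yes.
The triangle inequality requires that the sum of any two sides exceeds the third.
Here 9 + 13 = 22 > 19, so the condition is met.

Yes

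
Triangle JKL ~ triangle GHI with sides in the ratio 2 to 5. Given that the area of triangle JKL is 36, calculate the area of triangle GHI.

The ratio of areas of similar triangles = (side ratio)^2.
Side ratio = 2:5, so area ratio = 4:25.
Area of GHI / Area of JKL = 25/4
Area of GHI = 36 * 25/4 = 225

225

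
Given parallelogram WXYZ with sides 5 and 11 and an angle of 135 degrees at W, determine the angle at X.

Consecutive angles are supplementary: angle X = 180 - 135 = 45 degrees.

45 degrees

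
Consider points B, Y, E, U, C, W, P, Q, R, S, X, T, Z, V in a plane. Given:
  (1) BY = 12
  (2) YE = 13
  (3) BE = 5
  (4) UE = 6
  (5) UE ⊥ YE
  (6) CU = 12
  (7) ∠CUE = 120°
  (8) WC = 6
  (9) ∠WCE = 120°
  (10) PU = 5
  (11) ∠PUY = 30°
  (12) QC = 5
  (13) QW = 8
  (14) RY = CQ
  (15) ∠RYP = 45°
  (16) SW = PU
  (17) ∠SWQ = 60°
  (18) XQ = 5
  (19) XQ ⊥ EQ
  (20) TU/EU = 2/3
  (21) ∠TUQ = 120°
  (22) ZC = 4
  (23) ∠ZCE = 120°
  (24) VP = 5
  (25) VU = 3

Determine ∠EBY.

Step 1: By the inverse law of cosines on triangle EBY: cos(∠EBY) = (5² + 12² − 13²) / (2·5·12) = 0/120 = 0, so ∠EBY = 90°.

Therefore, the measure of angle ∠EBY = 90°.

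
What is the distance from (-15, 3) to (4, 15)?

The horizontal distance is |4 - -15| = 19 and the vertical distance is |15 - 3| = 12.
By the Pythagorean theorem, d = sqrt(19^2 + 12^2) = sqrt(505).

sqrt(505)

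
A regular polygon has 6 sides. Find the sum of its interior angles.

The sum of interior angles of an n-sided polygon is (n - 2) * 180.
For n = 6: (6 - 2) * 180 = 4 * 180 = 720 degrees.

720 degrees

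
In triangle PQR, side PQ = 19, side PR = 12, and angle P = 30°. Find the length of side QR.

Law of cosines: QR^2 = 19^2 + 12^2 - 2(19)(12)cos(30°) = 505 - 228*sqrt(3), so QR = sqrt(505 - 228*sqrt(3)).

sqrt(505 - 228*sqrt(3))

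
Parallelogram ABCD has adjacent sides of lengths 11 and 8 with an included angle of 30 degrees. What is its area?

Area = 11 * 8 * sin(30°) = 88 * 1/2 = 44

44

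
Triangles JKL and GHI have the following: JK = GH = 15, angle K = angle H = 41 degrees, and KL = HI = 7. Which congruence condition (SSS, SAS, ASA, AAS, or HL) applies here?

Consider the given information: JK = GH = 15, angle K = angle H = 41 degrees, and KL = HI = 7
This is not SSS or HL: SSS requires all three pairs of sides, but we don't have that. HL only applies to right triangles with matching hypotenuse and leg.
The correct criterion is SAS. Two pairs of corresponding sides and the included angle are equal (Side-Angle-Side).

SAS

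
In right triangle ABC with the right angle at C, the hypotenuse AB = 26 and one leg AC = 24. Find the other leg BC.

BC = sqrt(26^2 - 24^2) = sqrt(100) = 10

10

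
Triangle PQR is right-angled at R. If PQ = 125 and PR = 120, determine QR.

Rearranging the Pythagorean theorem to solve for the unknown leg:
leg^2 = hypotenuse^2 - known_leg^2 = 15625 - 14400 = 1225
leg = sqrt(1225) = 35.

35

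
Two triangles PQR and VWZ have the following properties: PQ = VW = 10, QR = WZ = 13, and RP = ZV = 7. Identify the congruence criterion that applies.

The given information matches SSS: All three pairs of corresponding sides are equal (Side-Side-Side).

SSS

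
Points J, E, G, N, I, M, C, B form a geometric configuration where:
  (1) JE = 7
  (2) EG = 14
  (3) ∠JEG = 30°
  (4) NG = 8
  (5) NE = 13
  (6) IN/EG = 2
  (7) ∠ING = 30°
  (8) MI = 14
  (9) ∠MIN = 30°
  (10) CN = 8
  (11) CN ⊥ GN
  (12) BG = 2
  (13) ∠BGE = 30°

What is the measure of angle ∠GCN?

Step 1: By the law of cosines on triangle CNG: CG² = 8² + 8² − 2·8·8·cos(90°) = 128, so CG = 8·√2.
Step 2: By the inverse law of cosines on triangle GCN: cos(∠GCN) = ((8·√2)² + 8² − 8²) / (2·8·√2·8) = 128/181.02 = 0.7071, so ∠GCN = 45°.

Therefore, the measure of angle ∠GCN = 45°.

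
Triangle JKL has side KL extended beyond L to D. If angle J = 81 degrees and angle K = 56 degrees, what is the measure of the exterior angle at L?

Exterior angle = 81 + 56 = 137 degrees (exterior angle theorem).

137 degrees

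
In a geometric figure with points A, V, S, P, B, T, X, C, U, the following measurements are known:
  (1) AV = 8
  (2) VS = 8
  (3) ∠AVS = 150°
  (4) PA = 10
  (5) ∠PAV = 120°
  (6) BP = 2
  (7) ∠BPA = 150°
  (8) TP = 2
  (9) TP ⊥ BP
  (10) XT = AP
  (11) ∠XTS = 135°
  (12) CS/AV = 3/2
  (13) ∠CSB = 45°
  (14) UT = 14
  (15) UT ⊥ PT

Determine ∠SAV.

Step 1: By the law of cosines on triangle AVS: AS² = 8² + 8² − 2·8·8·cos(150°) = 238.85, so AS ≈ 15.45.
Step 2: By the inverse law of cosines on triangle SAV: cos(∠SAV) = (15.45² + 8² − 8²) / (2·15.45·8) = 238.85/247.28 = 0.9659, so ∠SAV = 15°.

Therefore, the measure of angle ∠SAV = 15°.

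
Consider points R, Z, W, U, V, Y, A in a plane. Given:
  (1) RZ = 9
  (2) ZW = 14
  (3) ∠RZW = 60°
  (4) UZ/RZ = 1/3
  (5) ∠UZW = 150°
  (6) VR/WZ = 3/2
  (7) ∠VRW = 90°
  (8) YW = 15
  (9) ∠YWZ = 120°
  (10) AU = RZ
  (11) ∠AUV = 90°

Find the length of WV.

From the given relations: VR = 3/2·WZ = 3/2·14 = 21.
Step 1: By the law of cosines on triangle RZW: RW² = 9² + 14² − 2·9·14·cos(60°) = 151, so RW = √151.
Step 2: By the law of cosines on triangle WRV: WV² = √151² + 21² − 2·√151·21·cos(90°) = 592, so WV = 4·√37.

Therefore, the length of WV = 4·√37.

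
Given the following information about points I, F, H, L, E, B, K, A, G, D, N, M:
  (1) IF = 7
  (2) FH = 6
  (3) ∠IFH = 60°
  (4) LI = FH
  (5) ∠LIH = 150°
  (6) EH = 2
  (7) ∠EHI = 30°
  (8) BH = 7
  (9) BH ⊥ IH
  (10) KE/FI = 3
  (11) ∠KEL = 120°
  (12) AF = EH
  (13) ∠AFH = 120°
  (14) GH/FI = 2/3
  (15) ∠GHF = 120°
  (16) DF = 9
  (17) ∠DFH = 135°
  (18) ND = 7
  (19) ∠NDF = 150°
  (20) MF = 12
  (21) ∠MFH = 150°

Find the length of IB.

Step 1: By the law of cosines on triangle HFI: HI² = 6² + 7² − 2·6·7·cos(60°) = 43, so HI = √43.
Step 2: By the law of cosines on triangle IHB: IB² = √43² + 7² − 2·√43·7·cos(90°) = 92, so IB = 2·√23.

Therefore, the length of IB = 2·√23.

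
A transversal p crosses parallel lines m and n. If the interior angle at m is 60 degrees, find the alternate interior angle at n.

Alternate interior angles formed by parallel lines and a transversal are equal.
The given angle is 60 degrees.
The alternate interior angle = 60 degrees.

60 degrees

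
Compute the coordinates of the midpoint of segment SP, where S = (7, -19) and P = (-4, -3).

The midpoint is the point halfway along the segment.
Move half the horizontal distance: 7 + (-4 - 7)/2 = 7 + -11/2 = 3/2
Move half the vertical distance: -19 + (-3 - -19)/2 = -19 + 16/2 = -11
Midpoint = (3/2, -11)

(3/2, -11)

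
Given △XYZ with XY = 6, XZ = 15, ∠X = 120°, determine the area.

When two sides and the included angle are known, the area formula is (1/2)ab sin(C).
The height from one side to the opposite vertex is 15 sin(120°) = 15*sqrt(3)/2.
Area = (1/2) * 6 * 15*sqrt(3)/2 = 45*sqrt(3)/2.

45*sqrt(3)/2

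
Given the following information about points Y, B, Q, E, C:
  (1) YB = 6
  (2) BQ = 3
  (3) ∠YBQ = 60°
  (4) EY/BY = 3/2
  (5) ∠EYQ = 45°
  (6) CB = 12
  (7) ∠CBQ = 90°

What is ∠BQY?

Step 1: By the law of cosines on triangle QBY: QY² = 3² + 6² − 2·3·6·cos(60°) = 27, so QY = 3·√3.
Step 2: By the inverse law of cosines on triangle BQY: cos(∠BQY) = (3² + (3·√3)² − 6²) / (2·3·3·√3) = 0/31.18 = 0, so ∠BQY = 90°.

Therefore, the measure of angle ∠BQY = 90°.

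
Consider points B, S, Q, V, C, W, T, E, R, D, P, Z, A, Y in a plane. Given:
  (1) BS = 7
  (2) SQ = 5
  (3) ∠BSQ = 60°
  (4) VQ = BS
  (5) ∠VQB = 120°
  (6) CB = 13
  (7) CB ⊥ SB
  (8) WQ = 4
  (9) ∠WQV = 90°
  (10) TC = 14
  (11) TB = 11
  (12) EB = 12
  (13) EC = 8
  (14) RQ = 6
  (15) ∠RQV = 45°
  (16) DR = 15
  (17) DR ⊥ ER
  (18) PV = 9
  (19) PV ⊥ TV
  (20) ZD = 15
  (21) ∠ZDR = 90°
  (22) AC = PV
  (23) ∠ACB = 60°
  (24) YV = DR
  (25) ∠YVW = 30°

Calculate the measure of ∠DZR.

Step 1: By the law of cosines on triangle ZDR: ZR² = 15² + 15² − 2·15·15·cos(90°) = 450, so ZR = 15·√2.
Step 2: By the inverse law of cosines on triangle DZR: cos(∠DZR) = (15² + (15·√2)² − 15²) / (2·15·15·√2) = 450/636.4 = 0.7071, so ∠DZR = 45°.

Therefore, the measure of angle ∠DZR = 45°.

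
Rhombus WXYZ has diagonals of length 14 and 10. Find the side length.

In a rhombus, the diagonals bisect each other perpendicularly, creating four congruent right triangles.
Each triangle has legs 7 (half of 14) and 5 (half of 10).
The hypotenuse of each right triangle is a side of the rhombus:
side = sqrt(7^2 + 5^2) = sqrt(74)

sqrt(74)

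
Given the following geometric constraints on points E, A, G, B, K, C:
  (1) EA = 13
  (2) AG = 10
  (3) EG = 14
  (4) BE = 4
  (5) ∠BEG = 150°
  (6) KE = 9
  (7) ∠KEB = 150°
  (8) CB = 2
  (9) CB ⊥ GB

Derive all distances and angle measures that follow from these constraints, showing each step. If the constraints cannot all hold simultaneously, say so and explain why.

The constraints are consistent.

Step 1: From GE = 14, EB = 4, and ∠GEB = 150°, by the law of cosines:
  GB² = GE² + EB² - 2·GE·EB·cos(150°) = 196 + 16 + 96.99 = 309
  GB ≈ 17.58

Step 2: From BE = 4, EK = 9, and ∠BEK = 150°, by the law of cosines:
  BK² = BE² + EK² - 2·BE·EK·cos(150°) = 16 + 81 + 62.35 = 159.4
  BK ≈ 12.62

Step 3: From EA = 13, EG = 14, AG = 10, by the inverse law of cosines:
  cos(∠AEG) = (EA² + EG² - AG²) / (2·EA·EG)
  ∠AEG = 43.28°

Step 4: From AE = 13, AG = 10, EG = 14, by the inverse law of cosines:
  cos(∠EAG) = (AE² + AG² - EG²) / (2·AE·AG)
  ∠EAG = 73.69°

Step 5: From GA = 10, GE = 14, AE = 13, by the inverse law of cosines:
  cos(∠AGE) = (GA² + GE² - AE²) / (2·GA·GE)
  ∠AGE = 63.03°

Step 6: From GB = 17.58, BC = 2, and ∠GBC = 90°, by the law of cosines:
  GC² = GB² + BC² - 2·GB·BC·cos(90°) = 309 + 4 - 0 = 313
  GC ≈ 17.69

Step 7: From GB = 17.58, GE = 14, BE = 4, by the inverse law of cosines:
  cos(∠BGE) = (GB² + GE² - BE²) / (2·GB·GE)
  ∠BGE = 6.53°

Step 8: From BE = 4, BG = 17.58, EG = 14, by the inverse law of cosines:
  cos(∠EBG) = (BE² + BG² - EG²) / (2·BE·BG)
  ∠EBG = 23.47°

Step 9: From BE = 4, BK = 12.62, EK = 9, by the inverse law of cosines:
  cos(∠EBK) = (BE² + BK² - EK²) / (2·BE·BK)
  ∠EBK = 20.88°

Step 10: From KB = 12.62, KE = 9, BE = 4, by the inverse law of cosines:
  cos(∠BKE) = (KB² + KE² - BE²) / (2·KB·KE)
  ∠BKE = 9.12°

Step 11: From GB = 17.58, GC = 17.69, BC = 2, by the inverse law of cosines:
  cos(∠BGC) = (GB² + GC² - BC²) / (2·GB·GC)
  ∠BGC = 6.49°

Step 12: From CB = 2, CG = 17.69, BG = 17.58, by the inverse law of cosines:
  cos(∠BCG) = (CB² + CG² - BG²) / (2·CB·CG)
  ∠BCG = 83.51°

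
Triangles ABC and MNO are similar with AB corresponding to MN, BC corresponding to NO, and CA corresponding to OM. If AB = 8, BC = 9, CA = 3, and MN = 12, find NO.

Since the triangles are similar, the ratio of corresponding sides is constant.
Scale factor k = MN / AB = 12 / 8 = 3/2
NO = k * BC = 3/2 * 9 = 27/2

27/2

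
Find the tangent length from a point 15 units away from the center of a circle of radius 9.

Let T be the point of tangency. Then OT ⊥ PT (radius ⊥ tangent).
In right triangle OTP: OP² = OT² + PT²
15² = 9² + PT²
PT² = 144, PT = 12

12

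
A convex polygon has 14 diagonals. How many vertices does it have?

Using d = n(n - 3)/2, we solve 14 = n(n - 3)/2.
So n(n - 3) = 28.
Testing n = 7: 7 * 4 = 28 = 28. Correct.
The polygon has 7 sides.

7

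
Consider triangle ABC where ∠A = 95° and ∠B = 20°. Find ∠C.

Let angle C = x. Then 95 + 20 + x = 180.
x = 180 - 115 = 65 degrees.

65 degrees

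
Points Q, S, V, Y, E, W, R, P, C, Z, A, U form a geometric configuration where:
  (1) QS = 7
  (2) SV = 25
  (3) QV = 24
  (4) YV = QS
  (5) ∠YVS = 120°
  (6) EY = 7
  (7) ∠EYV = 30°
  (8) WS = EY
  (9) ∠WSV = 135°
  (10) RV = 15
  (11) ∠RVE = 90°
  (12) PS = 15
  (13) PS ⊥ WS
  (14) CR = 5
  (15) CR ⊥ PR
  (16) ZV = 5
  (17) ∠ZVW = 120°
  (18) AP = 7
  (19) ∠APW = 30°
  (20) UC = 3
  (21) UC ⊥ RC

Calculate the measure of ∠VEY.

From the given relations: YV = QS = 7.
Step 1: By the law of cosines on triangle EYV: EV² = 7² + 7² − 2·7·7·cos(30°) = 13.13, so EV ≈ 3.62.
Step 2: By the inverse law of cosines on triangle VEY: cos(∠VEY) = (3.62² + 7² − 7²) / (2·3.62·7) = 13.13/50.73 = 0.2588, so ∠VEY = 75°.

Therefore, the measure of angle ∠VEY = 75°.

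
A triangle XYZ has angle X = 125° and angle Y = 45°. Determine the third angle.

By the triangle angle sum property, the three interior angles of any triangle add up to 180°.
We know angle X = 125° and angle Y = 45°, so their sum is 170°.
Therefore angle Z = 180° - 170° = 10°.

10 degrees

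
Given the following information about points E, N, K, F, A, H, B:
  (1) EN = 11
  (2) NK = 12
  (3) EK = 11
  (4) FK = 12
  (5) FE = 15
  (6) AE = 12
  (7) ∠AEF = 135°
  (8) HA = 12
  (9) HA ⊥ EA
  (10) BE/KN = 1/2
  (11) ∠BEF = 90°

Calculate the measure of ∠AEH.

Step 1: By the law of cosines on triangle EAH: EH² = 12² + 12² − 2·12·12·cos(90°) = 288, so EH = 12·√2.
Step 2: By the inverse law of cosines on triangle AEH: cos(∠AEH) = (12² + (12·√2)² − 12²) / (2·12·12·√2) = 288/407.29 = 0.7071, so ∠AEH = 45°.

Therefore, the measure of angle ∠AEH = 45°.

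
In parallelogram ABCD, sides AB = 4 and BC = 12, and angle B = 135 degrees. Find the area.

The area of a parallelogram equals the product of two adjacent sides times the sine of the included angle.
This is because the height equals 12 * sin(135°) = 6*sqrt(2).
Area = 4 * 6*sqrt(2) = 24*sqrt(2)

24*sqrt(2)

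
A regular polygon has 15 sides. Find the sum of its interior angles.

The sum of interior angles of an n-sided polygon is (n - 2) * 180.
For n = 15: (15 - 2) * 180 = 13 * 180 = 2340 degrees.

2340 degrees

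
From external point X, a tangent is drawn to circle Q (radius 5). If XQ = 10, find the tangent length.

Let T be the point of tangency. Then QT ⊥ XT (radius ⊥ tangent).
In right triangle QTX: QX² = QT² + XT²
10² = 5² + XT²
XT² = 75, XT = 5*sqrt(3)

5*sqrt(3)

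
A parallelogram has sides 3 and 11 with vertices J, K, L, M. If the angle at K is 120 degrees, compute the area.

Area = 3 * 11 * sin(120°) = 33 * sqrt(3)/2 = 33*sqrt(3)/2

33*sqrt(3)/2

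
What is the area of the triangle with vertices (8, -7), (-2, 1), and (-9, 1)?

Using the Shoelace formula for a triangle:
Area = (1/2)|x0(y1 - y2) + x1(y2 - y0) + x2(y0 - y1)|
Area = (1/2)|8(1 - 1) + -2(1 - -7) + -9(-7 - 1)|
Area = (1/2)|0 + -16 + 72|
Area = (1/2)|56|
Area = (1/2)(56)
Area = 28

28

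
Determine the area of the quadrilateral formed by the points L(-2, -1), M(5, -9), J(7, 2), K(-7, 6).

The Shoelace formula works by pairing each vertex with the next (cycling back to the first).
For each pair, compute x_i*y_(i+1) - x_(i+1)*y_i:
  (-2*-9 - 5*-1) = 23
  (5*2 - 7*-9) = 73
  (7*6 - -7*2) = 56
  (-7*-1 - -2*6) = 19
Taking half the absolute value of the total: Area = (1/2)(171) = 171/2.

171/2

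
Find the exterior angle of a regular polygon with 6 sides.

Each exterior angle of a regular n-gon is 360 / n.
For n = 6: 360 / 6 = 60 degrees.

60 degrees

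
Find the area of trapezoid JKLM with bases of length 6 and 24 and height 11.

A trapezoid's area equals the midsegment times the height.
The midsegment is (6 + 24) / 2 = 15.
Area = 15 * 11 = 165.

165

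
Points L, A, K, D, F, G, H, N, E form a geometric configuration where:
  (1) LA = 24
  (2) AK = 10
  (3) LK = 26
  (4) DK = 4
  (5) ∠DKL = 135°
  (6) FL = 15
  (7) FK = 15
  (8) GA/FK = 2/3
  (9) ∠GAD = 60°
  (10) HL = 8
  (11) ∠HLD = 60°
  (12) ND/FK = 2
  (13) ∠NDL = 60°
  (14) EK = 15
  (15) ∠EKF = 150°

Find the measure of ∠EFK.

Step 1: By the law of cosines on triangle FKE: FE² = 15² + 15² − 2·15·15·cos(150°) = 839.71, so FE ≈ 28.98.
Step 2: By the inverse law of cosines on triangle EFK: cos(∠EFK) = (28.98² + 15² − 15²) / (2·28.98·15) = 839.71/869.33 = 0.9659, so ∠EFK = 15°.

Therefore, the measure of angle ∠EFK = 15°.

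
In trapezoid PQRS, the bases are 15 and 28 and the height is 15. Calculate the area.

Area of a trapezoid = (base1 + base2) * height / 2
Area = (15 + 28) * 15 / 2
Area = 43 * 15 / 2
Area = 645 / 2
Area = 645/2

645/2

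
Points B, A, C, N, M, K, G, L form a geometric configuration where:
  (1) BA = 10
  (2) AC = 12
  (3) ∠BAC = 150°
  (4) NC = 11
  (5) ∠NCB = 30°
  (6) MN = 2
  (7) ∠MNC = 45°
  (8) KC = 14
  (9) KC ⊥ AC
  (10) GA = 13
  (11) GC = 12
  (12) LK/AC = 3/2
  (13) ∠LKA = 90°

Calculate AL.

From the given relations: LK = 3/2·AC = 3/2·12 = 18.
Step 1: By the law of cosines on triangle ACK: AK² = 12² + 14² − 2·12·14·cos(90°) = 340, so AK = 2·√85.
Step 2: By the law of cosines on triangle AKL: AL² = (2·√85)² + 18² − 2·2·√85·18·cos(90°) = 664, so AL = 2·√166.

Therefore, the length of AL = 2·√166.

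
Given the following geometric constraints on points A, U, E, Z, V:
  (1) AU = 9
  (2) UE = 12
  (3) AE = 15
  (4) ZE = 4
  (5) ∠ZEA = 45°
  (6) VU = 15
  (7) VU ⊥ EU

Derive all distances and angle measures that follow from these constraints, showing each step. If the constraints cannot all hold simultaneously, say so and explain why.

The constraints are consistent.

Step 1: From AE = 15, EZ = 4, and ∠AEZ = 45°, by the law of cosines:
  AZ² = AE² + EZ² - 2·AE·EZ·cos(45°) = 225 + 16 - 84.85 = 156.1
  AZ ≈ 12.5

Step 2: From EU = 12, UV = 15, and ∠EUV = 90°, by the law of cosines:
  EV² = EU² + UV² - 2·EU·UV·cos(90°) = 144 + 225 - 0 = 369
  EV = 3·√41

Step 3: From AE = 15, AU = 9, EU = 12, by the inverse law of cosines:
  cos(∠EAU) = (AE² + AU² - EU²) / (2·AE·AU)
  ∠EAU = 53.13°

Step 4: From UA = 9, UE = 12, AE = 15, by the inverse law of cosines:
  cos(∠AUE) = (UA² + UE² - AE²) / (2·UA·UE)
  ∠AUE = 90°

Step 5: From EA = 15, EU = 12, AU = 9, by the inverse law of cosines:
  cos(∠AEU) = (EA² + EU² - AU²) / (2·EA·EU)
  ∠AEU = 36.87°

Step 6: From AE = 15, AZ = 12.5, EZ = 4, by the inverse law of cosines:
  cos(∠EAZ) = (AE² + AZ² - EZ²) / (2·AE·AZ)
  ∠EAZ = 13.08°

Step 7: From EU = 12, EV = 3·√41, UV = 15, by the inverse law of cosines:
  cos(∠UEV) = (EU² + EV² - UV²) / (2·EU·EV)
  ∠UEV = 51.34°

Step 8: From ZA = 12.5, ZE = 4, AE = 15, by the inverse law of cosines:
  cos(∠AZE) = (ZA² + ZE² - AE²) / (2·ZA·ZE)
  ∠AZE = 121.92°

Step 9: From VE = 3·√41, VU = 15, EU = 12, by the inverse law of cosines:
  cos(∠EVU) = (VE² + VU² - EU²) / (2·VE·VU)
  ∠EVU = 38.66°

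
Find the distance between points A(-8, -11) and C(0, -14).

d = sqrt((8)^2 + (-3)^2) = sqrt(73)

sqrt(73)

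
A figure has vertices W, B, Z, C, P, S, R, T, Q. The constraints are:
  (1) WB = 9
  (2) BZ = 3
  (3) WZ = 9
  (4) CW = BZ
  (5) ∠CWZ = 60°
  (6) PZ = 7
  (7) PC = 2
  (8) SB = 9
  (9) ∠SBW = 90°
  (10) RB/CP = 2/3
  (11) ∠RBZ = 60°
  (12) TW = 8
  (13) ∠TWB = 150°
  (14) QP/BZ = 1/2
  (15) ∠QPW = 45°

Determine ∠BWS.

Step 1: By the law of cosines on triangle WBS: WS² = 9² + 9² − 2·9·9·cos(90°) = 162, so WS = 9·√2.
Step 2: By the inverse law of cosines on triangle BWS: cos(∠BWS) = (9² + (9·√2)² − 9²) / (2·9·9·√2) = 162/229.1 = 0.7071, so ∠BWS = 45°.

Therefore, the measure of angle ∠BWS = 45°.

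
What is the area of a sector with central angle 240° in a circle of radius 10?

The full circle has area πr² = π(10)² = 100*pi.
The sector covers 240° out of 360°, a fraction of 2/3.
Sector area = 100*pi × 2/3 = 200*pi/3.

200*pi/3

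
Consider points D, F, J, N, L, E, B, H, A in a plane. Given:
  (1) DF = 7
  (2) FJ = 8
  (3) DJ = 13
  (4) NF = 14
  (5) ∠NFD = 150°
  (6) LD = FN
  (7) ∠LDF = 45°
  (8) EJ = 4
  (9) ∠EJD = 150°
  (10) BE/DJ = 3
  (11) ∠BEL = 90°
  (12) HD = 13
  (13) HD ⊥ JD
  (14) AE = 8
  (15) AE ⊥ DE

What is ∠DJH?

Step 1: By the law of cosines on triangle JDH: JH² = 13² + 13² − 2·13·13·cos(90°) = 338, so JH = 13·√2.
Step 2: By the inverse law of cosines on triangle DJH: cos(∠DJH) = (13² + (13·√2)² − 13²) / (2·13·13·√2) = 338/478 = 0.7071, so ∠DJH = 45°.

Therefore, the measure of angle ∠DJH = 45°.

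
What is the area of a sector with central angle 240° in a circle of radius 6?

The full circle has area πr² = π(6)² = 36*pi.
The sector covers 240° out of 360°, a fraction of 2/3.
Sector area = 36*pi × 2/3 = 24*pi.

24*pi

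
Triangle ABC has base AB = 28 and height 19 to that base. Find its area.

Area = (1/2)(28)(19) = 266

266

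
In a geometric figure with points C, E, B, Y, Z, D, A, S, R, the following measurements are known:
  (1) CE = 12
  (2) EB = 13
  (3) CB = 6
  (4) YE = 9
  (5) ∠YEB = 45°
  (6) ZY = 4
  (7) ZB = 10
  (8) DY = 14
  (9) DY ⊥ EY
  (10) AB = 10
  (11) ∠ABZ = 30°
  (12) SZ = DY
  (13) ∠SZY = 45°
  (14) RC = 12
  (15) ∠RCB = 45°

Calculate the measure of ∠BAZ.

Step 1: By the law of cosines on triangle ABZ: AZ² = 10² + 10² − 2·10·10·cos(30°) = 26.79, so AZ ≈ 5.18.
Step 2: By the inverse law of cosines on triangle BAZ: cos(∠BAZ) = (10² + 5.18² − 10²) / (2·10·5.18) = 26.79/103.53 = 0.2588, so ∠BAZ = 75°.

Therefore, the measure of angle ∠BAZ = 75°.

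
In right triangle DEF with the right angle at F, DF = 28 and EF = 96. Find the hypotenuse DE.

In a right triangle, the square of the hypotenuse equals the sum of the squares of the two legs.
The legs are 28 and 96, so the hypotenuse = sqrt(784 + 9216) = sqrt(10000) = 100.

100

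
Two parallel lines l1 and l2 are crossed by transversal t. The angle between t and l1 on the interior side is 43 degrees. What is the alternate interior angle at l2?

Alternate interior angles are equal: 43 degrees.

43 degrees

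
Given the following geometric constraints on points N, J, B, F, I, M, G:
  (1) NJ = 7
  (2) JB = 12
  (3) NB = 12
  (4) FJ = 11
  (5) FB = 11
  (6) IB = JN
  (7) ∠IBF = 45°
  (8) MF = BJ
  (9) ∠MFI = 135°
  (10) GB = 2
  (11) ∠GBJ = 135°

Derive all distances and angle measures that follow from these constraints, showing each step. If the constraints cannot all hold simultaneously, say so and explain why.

The constraints are consistent.

From the given relations:
  IB = JN = 7
  MF = BJ = 12

Step 1: From JB = 12, BG = 2, and ∠JBG = 135°, by the law of cosines:
  JG² = JB² + BG² - 2·JB·BG·cos(135°) = 144 + 4 + 33.94 = 181.9
  JG ≈ 13.49

Step 2: From FB = 11, BI = 7, and ∠FBI = 45°, by the law of cosines:
  FI² = FB² + BI² - 2·FB·BI·cos(45°) = 121 + 49 - 108.9 = 61.11
  FI ≈ 7.82

Step 3: From NB = 12, NJ = 7, BJ = 12, by the inverse law of cosines:
  cos(∠BNJ) = (NB² + NJ² - BJ²) / (2·NB·NJ)
  ∠BNJ = 73.04°

Step 4: From JB = 12, JF = 11, BF = 11, by the inverse law of cosines:
  cos(∠BJF) = (JB² + JF² - BF²) / (2·JB·JF)
  ∠BJF = 56.94°

Step 5: From JB = 12, JN = 7, BN = 12, by the inverse law of cosines:
  cos(∠BJN) = (JB² + JN² - BN²) / (2·JB·JN)
  ∠BJN = 73.04°

Step 6: From BF = 11, BJ = 12, FJ = 11, by the inverse law of cosines:
  cos(∠FBJ) = (BF² + BJ² - FJ²) / (2·BF·BJ)
  ∠FBJ = 56.94°

Step 7: From BJ = 12, BN = 12, JN = 7, by the inverse law of cosines:
  cos(∠JBN) = (BJ² + BN² - JN²) / (2·BJ·BN)
  ∠JBN = 33.92°

Step 8: From FB = 11, FJ = 11, BJ = 12, by the inverse law of cosines:
  cos(∠BFJ) = (FB² + FJ² - BJ²) / (2·FB·FJ)
  ∠BFJ = 66.11°

Step 9: From IF = 7.82, FM = 12, and ∠IFM = 135°, by the law of cosines:
  IM² = IF² + FM² - 2·IF·FM·cos(135°) = 61.11 + 144 + 132.7 = 337.8
  IM ≈ 18.38

Step 10: From JB = 12, JG = 13.49, BG = 2, by the inverse law of cosines:
  cos(∠BJG) = (JB² + JG² - BG²) / (2·JB·JG)
  ∠BJG = 6.02°

Step 11: From FB = 11, FI = 7.82, BI = 7, by the inverse law of cosines:
  cos(∠BFI) = (FB² + FI² - BI²) / (2·FB·FI)
  ∠BFI = 39.29°

Step 12: From IB = 7, IF = 7.82, BF = 11, by the inverse law of cosines:
  cos(∠BIF) = (IB² + IF² - BF²) / (2·IB·IF)
  ∠BIF = 95.71°

Step 13: From GB = 2, GJ = 13.49, BJ = 12, by the inverse law of cosines:
  cos(∠BGJ) = (GB² + GJ² - BJ²) / (2·GB·GJ)
  ∠BGJ = 38.98°

Step 14: From IF = 7.82, IM = 18.38, FM = 12, by the inverse law of cosines:
  cos(∠FIM) = (IF² + IM² - FM²) / (2·IF·IM)
  ∠FIM = 27.5°

Step 15: From MF = 12, MI = 18.38, FI = 7.82, by the inverse law of cosines:
  cos(∠FMI) = (MF² + MI² - FI²) / (2·MF·MI)
  ∠FMI = 17.5°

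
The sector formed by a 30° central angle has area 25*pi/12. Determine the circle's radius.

The sector covers 30°/360° = 1/12 of the full circle.
Full circle area = 25*pi/12 / 1/12 = 25*pi.
Since full area = πr², we get r² = 25*pi/π = 25, so r = 5.

5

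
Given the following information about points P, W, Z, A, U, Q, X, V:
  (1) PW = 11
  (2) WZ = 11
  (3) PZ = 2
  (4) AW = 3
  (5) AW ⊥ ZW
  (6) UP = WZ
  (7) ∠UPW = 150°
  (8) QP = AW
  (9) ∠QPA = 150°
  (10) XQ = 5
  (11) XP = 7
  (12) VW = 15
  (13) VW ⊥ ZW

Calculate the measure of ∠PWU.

From the given relations: UP = WZ = 11.
Step 1: By the law of cosines on triangle WPU: WU² = 11² + 11² − 2·11·11·cos(150°) = 451.58, so WU ≈ 21.25.
Step 2: By the inverse law of cosines on triangle PWU: cos(∠PWU) = (11² + 21.25² − 11²) / (2·11·21.25) = 451.58/467.51 = 0.9659, so ∠PWU = 15°.

Therefore, the measure of angle ∠PWU = 15°.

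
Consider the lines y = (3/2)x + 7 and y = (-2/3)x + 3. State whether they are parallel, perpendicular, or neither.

Slope of line 1: m1 = 3/2
Slope of line 2: m2 = -2/3
m1 * m2 = (3/2) * (-2/3) = -1 = -1, so the lines are perpendicular.

Perpendicular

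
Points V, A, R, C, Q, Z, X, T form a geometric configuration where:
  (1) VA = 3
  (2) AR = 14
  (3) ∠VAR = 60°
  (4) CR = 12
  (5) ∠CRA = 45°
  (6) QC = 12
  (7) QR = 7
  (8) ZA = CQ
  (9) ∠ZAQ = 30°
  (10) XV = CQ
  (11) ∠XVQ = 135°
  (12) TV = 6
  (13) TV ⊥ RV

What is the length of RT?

Step 1: By the law of cosines on triangle VAR: VR² = 3² + 14² − 2·3·14·cos(60°) = 163, so VR = √163.
Step 2: By the law of cosines on triangle RVT: RT² = √163² + 6² − 2·√163·6·cos(90°) = 199, so RT = √199.

Therefore, the length of RT = √199.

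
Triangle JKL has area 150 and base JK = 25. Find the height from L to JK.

Area = (1/2) * base * height
height = 2 * Area / base
height = 2 * 150 / 25
height = 300 / 25
height = 12

12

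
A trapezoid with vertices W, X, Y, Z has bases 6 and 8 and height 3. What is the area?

Area of a trapezoid = (base1 + base2) * height / 2
Area = (6 + 8) * 3 / 2
Area = 14 * 3 / 2
Area = 42 / 2
Area = 21

21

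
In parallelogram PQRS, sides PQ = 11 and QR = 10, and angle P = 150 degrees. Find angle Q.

Opposite sides of a parallelogram are parallel, so consecutive angles form co-interior angles on a transversal.
Co-interior angles sum to 180°, giving angle Q = 180 - 150 = 30 degrees.

30 degrees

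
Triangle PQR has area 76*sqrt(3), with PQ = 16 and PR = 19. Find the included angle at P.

Area = (1/2) * a * b * sin(C)
sin(C) = 2 * Area / (a * b)
sin(C) = 2 * 76*sqrt(3) / (16 * 19)
sin(C) = sqrt(3)/2
C = arcsin(sqrt(3)/2) = 60°
Since sin(180° - C) = sin(C), the obtuse angle 120° gives the same area, so C = 60° or C = 120°.

60° or 120°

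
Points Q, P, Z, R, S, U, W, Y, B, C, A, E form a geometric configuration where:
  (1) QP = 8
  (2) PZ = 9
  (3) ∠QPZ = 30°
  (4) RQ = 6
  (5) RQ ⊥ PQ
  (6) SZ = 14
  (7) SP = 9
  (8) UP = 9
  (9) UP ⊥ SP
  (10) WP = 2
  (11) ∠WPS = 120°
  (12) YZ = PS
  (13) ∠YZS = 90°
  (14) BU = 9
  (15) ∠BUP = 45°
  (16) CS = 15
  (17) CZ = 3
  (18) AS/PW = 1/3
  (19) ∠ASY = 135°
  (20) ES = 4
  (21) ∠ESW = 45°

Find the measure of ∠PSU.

Step 1: By the law of cosines on triangle SPU: SU² = 9² + 9² − 2·9·9·cos(90°) = 162, so SU = 9·√2.
Step 2: By the inverse law of cosines on triangle PSU: cos(∠PSU) = (9² + (9·√2)² − 9²) / (2·9·9·√2) = 162/229.1 = 0.7071, so ∠PSU = 45°.

Therefore, the measure of angle ∠PSU = 45°.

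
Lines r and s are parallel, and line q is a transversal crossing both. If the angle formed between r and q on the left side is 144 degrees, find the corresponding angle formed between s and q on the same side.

Corresponding angles formed by parallel lines and a transversal are equal.
The given angle is 144 degrees.
The corresponding angle = 144 degrees.

144 degrees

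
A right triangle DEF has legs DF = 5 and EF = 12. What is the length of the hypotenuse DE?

DE = sqrt(5^2 + 12^2) = sqrt(169) = 13

13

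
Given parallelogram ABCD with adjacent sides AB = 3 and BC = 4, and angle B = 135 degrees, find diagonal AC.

Using the law of cosines:
d^2 = 3^2 + 4^2 - 2(3)(4)cos(135 degrees)
d^2 = 9 + 16 - 24*-sqrt(2)/2
d^2 = 12*sqrt(2) + 25
d = sqrt(12*sqrt(2) + 25)

sqrt(12*sqrt(2) + 25)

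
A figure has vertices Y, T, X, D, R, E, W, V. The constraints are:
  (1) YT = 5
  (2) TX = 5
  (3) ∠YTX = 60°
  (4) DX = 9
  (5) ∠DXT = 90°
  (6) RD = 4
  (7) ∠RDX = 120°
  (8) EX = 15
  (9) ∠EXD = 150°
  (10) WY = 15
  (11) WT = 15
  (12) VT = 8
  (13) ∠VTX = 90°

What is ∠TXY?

Step 1: By the law of cosines on triangle XTY: XY² = 5² + 5² − 2·5·5·cos(60°) = 25, so XY = 5.
Step 2: By the inverse law of cosines on triangle TXY: cos(∠TXY) = (5² + 5² − 5²) / (2·5·5) = 25/50 = 0.5, so ∠TXY = 60°.

Therefore, the measure of angle ∠TXY = 60°.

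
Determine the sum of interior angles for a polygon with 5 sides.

The sum of interior angles of an n-sided polygon is (n - 2) * 180.
For n = 5: (5 - 2) * 180 = 3 * 180 = 540 degrees.

540 degrees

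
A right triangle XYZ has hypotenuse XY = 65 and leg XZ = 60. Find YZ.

Rearranging the Pythagorean theorem to solve for the unknown leg:
leg^2 = hypotenuse^2 - known_leg^2 = 4225 - 3600 = 625
leg = sqrt(625) = 25.

25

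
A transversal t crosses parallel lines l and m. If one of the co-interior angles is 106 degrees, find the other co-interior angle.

Co-interior angles sum to 180: 180 - 106 = 74 degrees.

74 degrees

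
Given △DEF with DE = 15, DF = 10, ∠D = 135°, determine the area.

When two sides and the included angle are known, the area formula is (1/2)ab sin(C).
The height from one side to the opposite vertex is 10 sin(135°) = 5*sqrt(2).
Area = (1/2) * 15 * 5*sqrt(2) = 75*sqrt(2)/2.

75*sqrt(2)/2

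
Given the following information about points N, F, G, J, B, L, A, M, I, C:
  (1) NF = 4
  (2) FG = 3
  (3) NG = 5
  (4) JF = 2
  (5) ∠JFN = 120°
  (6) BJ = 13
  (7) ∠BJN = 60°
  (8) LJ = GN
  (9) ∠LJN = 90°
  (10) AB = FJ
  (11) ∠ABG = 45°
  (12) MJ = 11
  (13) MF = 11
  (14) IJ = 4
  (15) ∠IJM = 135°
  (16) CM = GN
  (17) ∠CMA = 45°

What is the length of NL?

From the given relations: LJ = GN = 5.
Step 1: By the law of cosines on triangle JFN: JN² = 2² + 4² − 2·2·4·cos(120°) = 28, so JN = 2·√7.
Step 2: By the law of cosines on triangle NJL: NL² = (2·√7)² + 5² − 2·2·√7·5·cos(90°) = 53, so NL = √53.

Therefore, the length of NL = √53.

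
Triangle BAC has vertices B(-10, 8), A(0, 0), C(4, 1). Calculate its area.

Shoelace: Area = (1/2)|-10(0-1) + 0(1-8) + 4(8-0)| = (1/2)(42) = 21

21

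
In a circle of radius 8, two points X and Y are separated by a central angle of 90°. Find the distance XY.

Chord length = 2r sin(θ/2)
= 2 × 8 × sin(90°/2)
= 2 × 8 × sin(45°)
= 8*sqrt(2)

8*sqrt(2)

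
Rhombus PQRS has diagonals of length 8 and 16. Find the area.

Area of a rhombus = (d1 * d2) / 2
Area = (8 * 16) / 2
Area = 128 / 2
Area = 64

64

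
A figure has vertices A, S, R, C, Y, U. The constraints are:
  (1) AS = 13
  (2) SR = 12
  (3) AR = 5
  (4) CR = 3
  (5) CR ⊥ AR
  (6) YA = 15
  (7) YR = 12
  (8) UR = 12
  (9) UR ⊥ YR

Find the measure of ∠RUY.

Step 1: By the law of cosines on triangle URY: UY² = 12² + 12² − 2·12·12·cos(90°) = 288, so UY = 12·√2.
Step 2: By the inverse law of cosines on triangle RUY: cos(∠RUY) = (12² + (12·√2)² − 12²) / (2·12·12·√2) = 288/407.29 = 0.7071, so ∠RUY = 45°.

Therefore, the measure of angle ∠RUY = 45°.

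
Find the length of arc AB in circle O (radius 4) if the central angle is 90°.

The full circumference is 2πr = 2π(4) = 8*pi.
The arc spans 90° out of 360°, which is a fraction of 1/4.
Arc length = 8*pi × 1/4 = 2*pi.

2*pi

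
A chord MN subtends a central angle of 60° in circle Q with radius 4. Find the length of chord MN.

Chord = 2(4) sin(30°) = 4

4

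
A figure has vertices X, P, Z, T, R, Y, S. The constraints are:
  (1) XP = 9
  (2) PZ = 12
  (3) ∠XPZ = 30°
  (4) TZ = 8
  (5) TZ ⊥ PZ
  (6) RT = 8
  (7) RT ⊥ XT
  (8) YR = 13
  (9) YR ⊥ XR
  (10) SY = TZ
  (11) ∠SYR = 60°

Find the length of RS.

From the given relations: SY = TZ = 8.
Step 1: By the law of cosines on triangle RYS: RS² = 13² + 8² − 2·13·8·cos(60°) = 129, so RS = √129.

Therefore, the length of RS = √129.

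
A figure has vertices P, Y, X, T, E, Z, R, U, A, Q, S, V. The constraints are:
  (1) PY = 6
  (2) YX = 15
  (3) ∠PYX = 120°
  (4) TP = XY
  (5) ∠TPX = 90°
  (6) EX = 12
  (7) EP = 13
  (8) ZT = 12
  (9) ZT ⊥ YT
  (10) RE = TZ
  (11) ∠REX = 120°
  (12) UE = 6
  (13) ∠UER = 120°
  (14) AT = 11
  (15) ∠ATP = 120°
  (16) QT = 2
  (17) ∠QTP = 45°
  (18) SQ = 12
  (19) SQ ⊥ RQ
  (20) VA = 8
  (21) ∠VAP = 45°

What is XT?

From the given relations: TP = XY = 15.
Step 1: By the law of cosines on triangle XYP: XP² = 15² + 6² − 2·15·6·cos(120°) = 351, so XP = 3·√39.
Step 2: By the law of cosines on triangle XPT: XT² = (3·√39)² + 15² − 2·3·√39·15·cos(90°) = 576, so XT = 24.

Therefore, the length of XT = 24.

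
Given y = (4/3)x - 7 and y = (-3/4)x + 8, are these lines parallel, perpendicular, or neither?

Slope of line 1: m1 = 4/3
Slope of line 2: m2 = -3/4
Two lines are perpendicular when the product of their slopes is -1 (negative reciprocals).
m1 * m2 = (4/3) * (-3/4) = -1, confirming perpendicularity.

Perpendicular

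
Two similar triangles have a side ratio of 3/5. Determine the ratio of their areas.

Area scales with the square of linear dimensions. If every length is multiplied by 3/5, then the area is multiplied by (3/5)^2 = 9/25.
The area ratio is 9:25.

9:25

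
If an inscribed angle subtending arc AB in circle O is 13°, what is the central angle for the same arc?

The inscribed angle theorem states that a central angle is always twice any inscribed angle that subtends the same arc.
Since the inscribed angle is 13°, the central angle = 2 × 13° = 26°.

26°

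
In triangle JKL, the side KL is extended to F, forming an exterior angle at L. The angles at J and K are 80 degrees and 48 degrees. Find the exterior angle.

Exterior angle = 80 + 48 = 128 degrees (exterior angle theorem).

128 degrees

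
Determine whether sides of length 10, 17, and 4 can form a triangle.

No.
The triangle inequality is violated: 10 + 4 = 14 ≤ 17.
These lengths cannot form a triangle.

No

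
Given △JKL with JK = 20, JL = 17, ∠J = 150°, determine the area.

Area = (1/2)(20)(17) sin(150°) = (1/2)(20)(17)(1/2) = 85

85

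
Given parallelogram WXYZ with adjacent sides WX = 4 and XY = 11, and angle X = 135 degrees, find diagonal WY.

The diagonal of a parallelogram can be found by treating two adjacent sides and the diagonal as a triangle.
Applying the law of cosines with sides 4, 11 and included angle 135°:
d^2 = 16 + 121 - 88*cos(135°) = 44*sqrt(2) + 137
d = sqrt(44*sqrt(2) + 137)

sqrt(44*sqrt(2) + 137)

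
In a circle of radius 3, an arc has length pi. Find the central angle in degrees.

Arc length L = 2πr × θ/360, so θ = 360L / (2πr).
θ = 360 × pi / (2π × 3)
θ = 60°
θ = 60°

60°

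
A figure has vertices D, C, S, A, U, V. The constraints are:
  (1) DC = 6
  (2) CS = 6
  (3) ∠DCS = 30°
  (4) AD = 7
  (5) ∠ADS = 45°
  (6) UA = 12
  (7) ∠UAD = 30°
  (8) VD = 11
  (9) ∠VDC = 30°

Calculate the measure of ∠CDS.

Step 1: By the law of cosines on triangle DCS: DS² = 6² + 6² − 2·6·6·cos(30°) = 9.65, so DS ≈ 3.11.
Step 2: By the inverse law of cosines on triangle CDS: cos(∠CDS) = (6² + 3.11² − 6²) / (2·6·3.11) = 9.65/37.27 = 0.2588, so ∠CDS = 75°.

Therefore, the measure of angle ∠CDS = 75°.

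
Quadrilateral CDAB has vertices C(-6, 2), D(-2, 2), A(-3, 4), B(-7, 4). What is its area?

Using the Shoelace formula for a quadrilateral (vertices in order):
Area = (1/2)|sum of (x_i * y_(i+1) - x_(i+1) * y_i)|
Terms: (-6*2 - -2*2) = -8, (-2*4 - -3*2) = -2, (-3*4 - -7*4) = 16, (-7*2 - -6*4) = 10
Sum = 16
Area = (1/2)(16) = 8

8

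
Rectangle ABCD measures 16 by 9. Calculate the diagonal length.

A rectangle's diagonal splits it into two right triangles, with the diagonal as the hypotenuse.
By the Pythagorean theorem, d^2 = 16^2 + 9^2 = 337.
Therefore d = sqrt(337).

sqrt(337)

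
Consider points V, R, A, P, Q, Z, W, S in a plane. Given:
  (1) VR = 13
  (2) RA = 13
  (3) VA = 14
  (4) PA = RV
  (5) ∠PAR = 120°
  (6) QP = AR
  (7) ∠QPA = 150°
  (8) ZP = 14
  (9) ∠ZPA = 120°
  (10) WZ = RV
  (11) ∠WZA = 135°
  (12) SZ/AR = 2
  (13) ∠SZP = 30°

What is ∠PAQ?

From the given relations: PA = RV = 13; QP = AR = 13.
Step 1: By the law of cosines on triangle APQ: AQ² = 13² + 13² − 2·13·13·cos(150°) = 630.72, so AQ ≈ 25.11.
Step 2: By the inverse law of cosines on triangle PAQ: cos(∠PAQ) = (13² + 25.11² − 13²) / (2·13·25.11) = 630.72/652.97 = 0.9659, so ∠PAQ = 15°.

Therefore, the measure of angle ∠PAQ = 15°.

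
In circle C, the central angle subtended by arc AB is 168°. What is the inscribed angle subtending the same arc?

By the inscribed angle theorem, the inscribed angle is half the central angle.
Inscribed angle = 168° / 2 = 84°

84°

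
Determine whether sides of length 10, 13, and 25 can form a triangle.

The longest side is 25. The other two sides sum to 10 + 13 = 23.
Since 23 ≤ 25, the two shorter sides cannot reach around to close the triangle.

No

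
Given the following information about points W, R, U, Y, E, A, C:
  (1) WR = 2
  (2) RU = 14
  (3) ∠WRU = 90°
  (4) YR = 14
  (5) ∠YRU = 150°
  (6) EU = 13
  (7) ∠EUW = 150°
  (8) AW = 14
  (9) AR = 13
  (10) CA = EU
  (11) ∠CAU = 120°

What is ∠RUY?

Step 1: By the law of cosines on triangle URY: UY² = 14² + 14² − 2·14·14·cos(150°) = 731.48, so UY ≈ 27.05.
Step 2: By the inverse law of cosines on triangle RUY: cos(∠RUY) = (14² + 27.05² − 14²) / (2·14·27.05) = 731.48/757.29 = 0.9659, so ∠RUY = 15°.

Therefore, the measure of angle ∠RUY = 15°.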